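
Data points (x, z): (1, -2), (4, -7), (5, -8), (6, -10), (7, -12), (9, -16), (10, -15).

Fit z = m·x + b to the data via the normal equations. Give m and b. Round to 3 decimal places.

m = -1.571, b = -0.571

Entries of MᵀM: Σx·x = 308, Σx = 42, Σ1 = 7.
Right-hand side: Σx·z = -508, Σz = -70.
Δ = 308·7 − 42² = 392.
m = ((-508)·7 − 42·(-70))/392 = -11/7; b = (308·(-70) − 42·(-508))/392 = -4/7.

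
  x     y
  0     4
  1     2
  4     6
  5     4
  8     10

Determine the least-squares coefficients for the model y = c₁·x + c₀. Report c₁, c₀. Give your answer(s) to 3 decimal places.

From the data, Σx·x = 106, Σx = 18, Σ1 = 5.
And Σx·y = 126, Σy = 26.
Normal equations: [[106, 18]; [18, 5]]·[c₁, c₀]ᵀ = [126, 26]ᵀ.
Eliminating c₀: 5·(row 1) − 18·(row 2) gives 206·c₁ = 5·126 − 18·26 = 162, so c₁ = 81/103.
Then c₀ = (26 − 18·(81/103))/5 = 244/103.

c₁ = 0.786, c₀ = 2.369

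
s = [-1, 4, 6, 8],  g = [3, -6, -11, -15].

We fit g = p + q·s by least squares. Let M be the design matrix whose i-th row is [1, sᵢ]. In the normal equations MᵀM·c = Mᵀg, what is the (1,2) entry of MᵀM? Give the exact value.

17

Row 1 ↔ basis 1, column 2 ↔ basis s, so (MᵀM)_{1,2} = Σᵢ s = (1)·(-1) + (1)·(4) + (1)·(6) + (1)·(8) = 17.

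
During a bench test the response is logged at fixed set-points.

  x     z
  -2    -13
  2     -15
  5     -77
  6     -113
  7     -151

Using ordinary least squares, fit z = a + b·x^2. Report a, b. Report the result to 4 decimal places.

a = -1.6765, b = -3.0561

Entries of MᵀM: Σ1 = 5, Σx^2 = 118, Σx^2·x^2 = 4354.
For Mᵀz: Σz = -369, Σx^2·z = -13504.
Normal equations: [[5, 118]; [118, 4354]]·[a, b]ᵀ = [-369, -13504]ᵀ.
det = 5·4354 − 118² = 7846.
a = ((-369)·4354 − 118·(-13504))/7846 = -6577/3923; b = (5·(-13504) − 118·(-369))/7846 = -11989/3923.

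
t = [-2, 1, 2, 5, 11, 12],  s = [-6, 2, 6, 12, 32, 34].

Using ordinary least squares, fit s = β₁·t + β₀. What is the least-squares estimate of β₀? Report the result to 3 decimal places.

β₀ = -0.644

Normal-equation sums: Σt·t = 299, Σt = 29, Σ1 = 6.
Right-hand side: Σt·s = 846, Σs = 80.
So AᵀA·[β₁, β₀]ᵀ = Aᵀs: [[299, 29]; [29, 6]]·[β₁, β₀]ᵀ = [846, 80]ᵀ.
Eliminating β₀: 6·(row 1) − 29·(row 2) gives 953·β₁ = 6·846 − 29·80 = 2756, so β₁ = 2756/953.
Then β₀ = (80 − 29·(2756/953))/6 = -614/953.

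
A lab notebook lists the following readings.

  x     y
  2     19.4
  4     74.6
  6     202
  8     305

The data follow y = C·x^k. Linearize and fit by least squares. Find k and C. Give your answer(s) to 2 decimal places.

With ln yᵢ as the transformed response and ln xᵢ as the regressor:
Sums: Σln x = 5.9506, Σ(ln x)² = 9.9367, Σln y = 18.3060, Σln x·ln y = 29.4395.
Normal system: [[9.9367, 5.9506]; [5.9506, 4]]·[k, ln C]ᵀ = [29.4395, 18.3060]ᵀ.
Δ = 9.9367·4 − (5.9506)² = 4.3368; k = (29.4395·4 − 5.9506·18.3060)/4.3368 = 2.03499, ln C = (9.9367·18.3060 − 5.9506·29.4395)/4.3368 = 1.54912, so C = exp(1.54912) = 4.70732.

k = 2.03, C = 4.71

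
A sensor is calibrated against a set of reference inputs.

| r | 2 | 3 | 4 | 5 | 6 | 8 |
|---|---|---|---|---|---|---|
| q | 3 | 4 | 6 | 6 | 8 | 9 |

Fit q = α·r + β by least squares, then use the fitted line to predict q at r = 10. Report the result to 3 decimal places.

Sums needed: Σr·r = 154, Σr = 28, Σ1 = 6.
Right-hand side: Σr·q = 192, Σq = 36.
Normal equations: [[154, 28]; [28, 6]]·[α, β]ᵀ = [192, 36]ᵀ.
det = 154·6 − 28² = 140.
α = (192·6 − 28·36)/140 = 36/35; β = (154·36 − 28·192)/140 = 6/5.
At r = 10: q̂ = (36/35)·(10) + (6/5)·(1) = 402/35.

q̂ = 11.486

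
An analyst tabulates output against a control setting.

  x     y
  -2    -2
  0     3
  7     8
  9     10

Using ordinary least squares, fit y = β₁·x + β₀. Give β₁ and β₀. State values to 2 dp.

Normal-equation sums: Σx·x = 134, Σx = 14, Σ1 = 4.
For Aᵀy: Σx·y = 150, Σy = 19.
Eliminating β₀: 4·(row 1) − 14·(row 2) gives 340·β₁ = 4·150 − 14·19 = 334, so β₁ = 167/170.
Then β₀ = (19 − 14·(167/170))/4 = 223/170.

β₁ = 0.98, β₀ = 1.31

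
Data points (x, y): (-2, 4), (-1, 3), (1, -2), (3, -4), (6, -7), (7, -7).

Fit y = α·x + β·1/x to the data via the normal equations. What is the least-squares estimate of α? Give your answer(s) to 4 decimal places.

From the data, Σx·x = 100, Σx·1/x = 6, Σ1/x·1/x = 2125/882.
And Σx·y = -116, Σ1/x·y = -21/2.
Eliminating β: (2125/882)·(row 1) − 6·(row 2) gives (90374/441)·α = (2125/882)·(-116) − 6·(-21/2) = -95467/441, so α = -95467/90374.
Then β = ((-21/2) − 6·(-95467/90374))/(2125/882) = -78057/45187.

α = -1.0564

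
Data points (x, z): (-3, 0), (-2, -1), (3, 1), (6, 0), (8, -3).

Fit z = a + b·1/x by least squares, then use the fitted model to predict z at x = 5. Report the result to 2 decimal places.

Entries of AᵀA: Σ1 = 5, Σ1/x = -5/24, Σ1/x·1/x = 33/64.
Moment sums: Σz = -3, Σ1/x·z = 11/24.
AᵀA·[a, b]ᵀ = Aᵀz becomes [[5, -5/24]; [-5/24, 33/64]]·[a, b]ᵀ = [-3, 11/24]ᵀ.
Eliminating b: (33/64)·(row 1) − (-5/24)·(row 2) gives (365/144)·a = (33/64)·(-3) − (-5/24)·(11/24) = -209/144, so a = -209/365.
Then b = ((11/24) − (-5/24)·(-209/365))/(33/64) = 48/73.
At x = 5: ẑ = (-209/365)·(1) + (48/73)·(1/5) = -161/365.

ẑ = -0.44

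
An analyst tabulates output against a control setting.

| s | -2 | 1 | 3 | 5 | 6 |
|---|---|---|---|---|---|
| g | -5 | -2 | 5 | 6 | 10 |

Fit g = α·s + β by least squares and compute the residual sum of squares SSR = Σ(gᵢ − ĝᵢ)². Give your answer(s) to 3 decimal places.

Normal-equation sums: Σs·s = 75, Σs = 13, Σ1 = 5.
And Σs·g = 113, Σg = 14.
AᵀA·[α, β]ᵀ = Aᵀg becomes [[75, 13]; [13, 5]]·[α, β]ᵀ = [113, 14]ᵀ.
Eliminating β: 5·(row 1) − 13·(row 2) gives 206·α = 5·113 − 13·14 = 383, so α = 383/206.
Then β = (14 − 13·(383/206))/5 = -419/206.
Residuals: 155/206, -188/103, 150/103, -130/103, 181/206; SSR = 1727/206.

SSR = 8.383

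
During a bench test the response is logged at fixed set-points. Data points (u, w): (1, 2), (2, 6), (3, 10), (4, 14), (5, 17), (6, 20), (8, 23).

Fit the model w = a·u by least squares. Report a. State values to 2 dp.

From the data, Σu·u = 155.
Right-hand side: Σu·w = 489.
a = 489/155 = 3.15484.

a = 3.15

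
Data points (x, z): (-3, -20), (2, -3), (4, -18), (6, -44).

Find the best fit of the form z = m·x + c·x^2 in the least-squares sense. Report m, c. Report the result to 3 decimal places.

m = 1.886, c = -1.550

Forming AᵀA = [[65, 261]; [261, 1649]] and Aᵀz = [-282, -2064]ᵀ gives AᵀA·[m, c]ᵀ = Aᵀz.
Eliminating c: 1649·(row 1) − 261·(row 2) gives 39064·m = 1649·(-282) − 261·(-2064) = 73686, so m = 36843/19532.
Then c = ((-2064) − 261·(36843/19532))/1649 = -30279/19532.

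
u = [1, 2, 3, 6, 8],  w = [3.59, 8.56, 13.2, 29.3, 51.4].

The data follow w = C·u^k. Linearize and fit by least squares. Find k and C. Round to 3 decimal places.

Linearized form: ln w = k·ln u + ln C. From the 5 transformed points,
AᵀA = [[9.2219, 5.6630]; [5.6630, 5]], rhs = [18.5670, 13.3227]ᵀ  (here Σln u = 5.6630, Σ(ln u)² = 9.2219, Σln w = 13.3227, Σln u·ln w = 18.5670).
Slope k = (n·Σln u·ln w − Σln u·Σln w)/(n·Σ(ln u)² − (Σln u)²) = (5·18.5670 − 5.6630·13.3227)/14.0403 = 1.23851; ln C = (Σln w − k·Σln u)/n = 1.26181, so C = exp(1.26181) = 3.53182.

k = 1.239, C = 3.532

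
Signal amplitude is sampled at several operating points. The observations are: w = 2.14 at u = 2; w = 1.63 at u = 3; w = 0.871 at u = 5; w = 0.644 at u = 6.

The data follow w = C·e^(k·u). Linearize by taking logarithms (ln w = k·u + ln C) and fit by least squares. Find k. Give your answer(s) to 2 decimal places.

k = -0.30

Taking logs, ln w = k·u + ln C, so regress ln w on u.
Σu = 16.0000, Σ(u)² = 74.0000, Σln w = 0.6712, Σu·ln w = -0.3436.
Equations: 74.0000·k + 16.0000·ln C = -0.3436;  16.0000·k + 4·ln C = 0.6712.
Slope k = (n·Σu·ln w − Σu·Σln w)/(n·Σ(u)² − (Σu)²) = (4·-0.3436 − 16.0000·0.6712)/40.0000 = -0.30284; ln C = (Σln w − k·Σu)/n = 1.37917.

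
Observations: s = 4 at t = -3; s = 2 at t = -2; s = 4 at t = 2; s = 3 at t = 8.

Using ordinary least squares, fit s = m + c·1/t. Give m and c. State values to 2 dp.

The normal equations are: 4·m + (-5/24)·c = 13;  (-5/24)·m + (361/576)·c = 1/24.
Determinant 4·(361/576) − (-5/24)² = 473/192.
m = (13·(361/576) − (-5/24)·(1/24))/(473/192) = 1566/473; c = (4·(1/24) − (-5/24)·13)/(473/192) = 552/473.

m = 3.31, c = 1.17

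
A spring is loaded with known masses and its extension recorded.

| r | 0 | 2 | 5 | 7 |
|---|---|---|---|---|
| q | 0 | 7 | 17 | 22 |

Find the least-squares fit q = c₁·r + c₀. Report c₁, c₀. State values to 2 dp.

c₁ = 3.17, c₀ = 0.40

Normal-equation sums: Σr·r = 78, Σr = 14, Σ1 = 4.
Moment sums: Σr·q = 253, Σq = 46.
det = 78·4 − 14² = 116.
c₁ = (253·4 − 14·46)/116 = 92/29; c₀ = (78·46 − 14·253)/116 = 23/58.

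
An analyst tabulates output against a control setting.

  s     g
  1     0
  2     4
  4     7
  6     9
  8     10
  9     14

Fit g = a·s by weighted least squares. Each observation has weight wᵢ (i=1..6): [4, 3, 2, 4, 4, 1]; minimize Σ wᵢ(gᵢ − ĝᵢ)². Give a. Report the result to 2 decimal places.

a = 1.40

Forming XᵀWX = [[529]] and XᵀWg = [742]ᵀ gives XᵀWX·[a]ᵀ = XᵀWg.
a = 742/529 = 1.40265.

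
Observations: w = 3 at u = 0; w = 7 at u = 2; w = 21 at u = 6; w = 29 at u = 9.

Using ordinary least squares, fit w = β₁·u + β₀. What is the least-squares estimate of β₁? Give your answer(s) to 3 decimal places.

β₁ = 2.995

AᵀA·[β₁, β₀]ᵀ = Aᵀw reads: 121·β₁ + 17·β₀ = 401;  17·β₁ + 4·β₀ = 60.
Determinant 121·4 − 17² = 195.
β₁ = (401·4 − 17·60)/195 = 584/195; β₀ = (121·60 − 17·401)/195 = 443/195.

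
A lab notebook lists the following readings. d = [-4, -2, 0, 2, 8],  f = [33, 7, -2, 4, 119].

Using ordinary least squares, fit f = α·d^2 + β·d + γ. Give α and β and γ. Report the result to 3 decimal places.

α = 1.996, β = -0.809, γ = -2.287

From the data, Σd^2·d^2 = 4384, Σd^2·d = 448, Σd^2 = 88, Σd·d = 88, Σd = 4, Σ1 = 5.
Right-hand side: Σd^2·f = 8188, Σd·f = 814, Σf = 161.
Row-reducing yields α = 10173/5096, β = -2061/2548, γ = -1457/637.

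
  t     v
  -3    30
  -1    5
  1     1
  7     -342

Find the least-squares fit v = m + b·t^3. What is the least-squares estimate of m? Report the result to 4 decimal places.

XᵀX·[m, b]ᵀ = Xᵀv reads: 4·m + 316·b = -306;  316·m + 118380·b = -118120.
det = 4·118380 − 316² = 373664.
m = ((-306)·118380 − 316·(-118120))/373664 = 137705/46708; b = (4·(-118120) − 316·(-306))/373664 = -46973/46708.

m = 2.9482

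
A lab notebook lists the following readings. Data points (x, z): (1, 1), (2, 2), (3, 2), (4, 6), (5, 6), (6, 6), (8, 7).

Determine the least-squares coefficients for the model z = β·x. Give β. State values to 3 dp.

Entries of AᵀA: Σx·x = 155.
Right-hand side: Σx·z = 157.
AᵀA·[β]ᵀ = Aᵀz becomes [[155]]·[β]ᵀ = [157]ᵀ.
Hence β = 157 / 155 ≈ 1.0129.

β = 1.013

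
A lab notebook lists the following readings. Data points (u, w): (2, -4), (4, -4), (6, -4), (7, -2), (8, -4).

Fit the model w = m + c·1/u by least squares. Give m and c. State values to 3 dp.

m = -3.134, c = -1.966

Setting ∂/∂m … = 0 gives: 5·m + (199/168)·c = -18;  (199/168)·m + (10621/28224)·c = -187/42.
(Σ1 = 5, Σ1/u = 199/168, Σ1/u·1/u = 10621/28224, Σw = -18, Σ1/u·w = -187/42.)
Eliminating c: (10621/28224)·(row 1) − (199/168)·(row 2) gives (211/441)·m = (10621/28224)·(-18) − (199/168)·(-187/42) = -21163/14112, so m = -21163/6752.
Then c = ((-187/42) − (199/168)·(-21163/6752))/(10621/28224) = -1659/844.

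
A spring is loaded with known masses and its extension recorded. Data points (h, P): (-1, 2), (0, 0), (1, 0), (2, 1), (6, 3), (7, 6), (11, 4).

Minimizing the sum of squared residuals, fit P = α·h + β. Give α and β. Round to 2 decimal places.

The normal equations are: 212·α + 26·β = 104;  26·α + 7·β = 16.
Δ = 212·7 − 26² = 808.
α = (104·7 − 26·16)/808 = 39/101; β = (212·16 − 26·104)/808 = 86/101.

α = 0.39, β = 0.85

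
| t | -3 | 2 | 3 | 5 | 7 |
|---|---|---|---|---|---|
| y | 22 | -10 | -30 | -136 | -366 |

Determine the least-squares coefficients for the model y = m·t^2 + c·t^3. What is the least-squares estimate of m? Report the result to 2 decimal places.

m = -0.47

Setting ∂/∂m … = 0 gives: 3204·m + 19964·c = -21446;  19964·m + 134796·c = -144022.
(Σt^2·t^2 = 3204, Σt^2·t^3 = 19964, Σt^3·t^3 = 134796, Σt^2·y = -21446, Σt^3·y = -144022.)
Δ = 3204·134796 − 19964² = 33325088.
m = ((-21446)·134796 − 19964·(-144022))/33325088 = -486869/1041409; c = (3204·(-144022) − 19964·(-21446))/33325088 = -2081159/2082818.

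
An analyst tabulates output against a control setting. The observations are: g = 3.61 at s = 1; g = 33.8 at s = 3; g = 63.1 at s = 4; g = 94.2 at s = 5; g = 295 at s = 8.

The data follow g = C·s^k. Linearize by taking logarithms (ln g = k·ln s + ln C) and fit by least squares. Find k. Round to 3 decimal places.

Linearized form: ln g = k·ln s + ln C. From the 5 transformed points,
Σln s = 6.1738, Σ(ln s)² = 10.0431, Σln g = 19.1813, Σln s·ln g = 28.7547.
Normal system: [[10.0431, 6.1738]; [6.1738, 5]]·[k, ln C]ᵀ = [28.7547, 19.1813]ᵀ.
Solving (det = 12.1000): k = 2.09525, ln C = 1.24914.

k = 2.095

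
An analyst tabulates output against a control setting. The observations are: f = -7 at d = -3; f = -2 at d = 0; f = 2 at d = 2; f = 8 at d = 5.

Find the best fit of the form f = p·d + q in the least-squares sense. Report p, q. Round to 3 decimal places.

p = 1.882, q = -1.632

The normal equations are: 38·p + 4·q = 65;  4·p + 4·q = 1.
det = 38·4 − 4² = 136.
p = (65·4 − 4·1)/136 = 32/17; q = (38·1 − 4·65)/136 = -111/68.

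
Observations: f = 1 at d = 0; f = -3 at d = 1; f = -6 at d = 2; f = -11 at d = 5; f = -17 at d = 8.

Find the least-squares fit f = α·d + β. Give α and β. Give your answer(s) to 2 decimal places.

From the data, Σd·d = 94, Σd = 16, Σ1 = 5.
Right-hand side: Σd·f = -206, Σf = -36.
Eliminating β: 5·(row 1) − 16·(row 2) gives 214·α = 5·(-206) − 16·(-36) = -454, so α = -227/107.
Then β = ((-36) − 16·(-227/107))/5 = -44/107.

α = -2.12, β = -0.41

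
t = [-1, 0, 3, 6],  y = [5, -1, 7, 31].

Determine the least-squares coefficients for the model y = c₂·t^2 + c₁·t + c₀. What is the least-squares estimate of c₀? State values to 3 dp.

c₀ = 0.952

Normal-equation sums: Σt^2·t^2 = 1378, Σt^2·t = 242, Σt^2 = 46, Σt·t = 46, Σt = 8, Σ1 = 4.
Moment sums: Σt^2·y = 1184, Σt·y = 202, Σy = 42.
So AᵀA·[c₂, c₁, c₀]ᵀ = Aᵀy: [[1378, 242, 46]; [242, 46, 8]; [46, 8, 4]]·[c₂, c₁, c₀]ᵀ = [1184, 202, 42]ᵀ.
Inverting the 3×3 Gram matrix, [c₂, c₁, c₀]ᵀ = [37/33, -92/55, 157/165]ᵀ.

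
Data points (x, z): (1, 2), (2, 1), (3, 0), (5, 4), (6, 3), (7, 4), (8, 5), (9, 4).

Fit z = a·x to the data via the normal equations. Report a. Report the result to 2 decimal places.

a = 0.54

Normal-equation sums: Σx·x = 269.
For Mᵀz: Σx·z = 146.
So MᵀM·[a]ᵀ = Mᵀz: [[269]]·[a]ᵀ = [146]ᵀ.
a = 146/269 = 0.542751.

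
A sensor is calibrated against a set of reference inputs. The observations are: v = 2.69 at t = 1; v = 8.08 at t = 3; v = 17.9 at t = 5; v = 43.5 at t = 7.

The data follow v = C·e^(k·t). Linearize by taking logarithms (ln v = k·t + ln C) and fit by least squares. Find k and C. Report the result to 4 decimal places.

k = 0.4573, C = 1.8315

Taking logs, ln v = k·t + ln C, so regress ln v on t.
AᵀA = [[84.0000, 16.0000]; [16.0000, 4]], rhs = [48.0910, 9.7365]ᵀ  (here Σt = 16.0000, Σ(t)² = 84.0000, Σln v = 9.7365, Σt·ln v = 48.0910).
Δ = 84.0000·4 − (16.0000)² = 80.0000; k = (48.0910·4 − 16.0000·9.7365)/80.0000 = 0.45725, ln C = (84.0000·9.7365 − 16.0000·48.0910)/80.0000 = 0.60511, so C = exp(0.60511) = 1.83145.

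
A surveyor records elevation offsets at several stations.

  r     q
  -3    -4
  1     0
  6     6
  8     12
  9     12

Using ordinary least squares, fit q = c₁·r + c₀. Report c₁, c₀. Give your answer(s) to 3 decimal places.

XᵀX·[c₁, c₀]ᵀ = Xᵀq reads: 191·c₁ + 21·c₀ = 252;  21·c₁ + 5·c₀ = 26.
Δ = 191·5 − 21² = 514.
c₁ = (252·5 − 21·26)/514 = 357/257; c₀ = (191·26 − 21·252)/514 = -163/257.

c₁ = 1.389, c₀ = -0.634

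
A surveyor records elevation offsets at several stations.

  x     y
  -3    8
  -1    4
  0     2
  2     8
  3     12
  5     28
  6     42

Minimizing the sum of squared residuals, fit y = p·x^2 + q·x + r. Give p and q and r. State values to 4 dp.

p = 0.9531, q = 0.6823, r = 2.2500

Sums needed: Σx^2·x^2 = 2100, Σx^2·x = 348, Σx^2 = 84, Σx·x = 84, Σx = 12, Σ1 = 7.
Right-hand side: Σx^2·y = 2428, Σx·y = 416, Σy = 104.
Inverting the 3×3 Gram matrix, [p, q, r]ᵀ = [61/64, 131/192, 9/4]ᵀ.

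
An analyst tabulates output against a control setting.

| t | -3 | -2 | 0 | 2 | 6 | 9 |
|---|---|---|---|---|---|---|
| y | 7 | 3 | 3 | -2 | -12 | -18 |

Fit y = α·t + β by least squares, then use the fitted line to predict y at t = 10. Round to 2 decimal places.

ŷ = -19.68

Setting ∂/∂α … = 0 gives: 134·α + 12·β = -265;  12·α + 6·β = -19.
Eliminating β: 6·(row 1) − 12·(row 2) gives 660·α = 6·(-265) − 12·(-19) = -1362, so α = -227/110.
Then β = ((-19) − 12·(-227/110))/6 = 317/330.
At t = 10: ŷ = (-227/110)·(10) + (317/330)·(1) = -6493/330.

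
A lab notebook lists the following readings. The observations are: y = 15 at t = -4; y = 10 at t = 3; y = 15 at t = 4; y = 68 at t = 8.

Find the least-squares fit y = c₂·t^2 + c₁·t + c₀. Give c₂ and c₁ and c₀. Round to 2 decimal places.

c₂ = 1.06, c₁ = 0.16, c₀ = -1.24

With design matrix A, AᵀA = [[4689, 539, 105]; [539, 105, 11]; [105, 11, 4]] and Aᵀy = [4922, 574, 108]ᵀ.
Solving the 3×3 system (Gaussian elimination) gives c₂ = 1667/1574, c₁ = 3275/20462, c₀ = -12698/10231.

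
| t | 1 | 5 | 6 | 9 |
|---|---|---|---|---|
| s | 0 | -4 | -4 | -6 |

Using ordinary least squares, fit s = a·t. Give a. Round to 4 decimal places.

a = -0.6853

Compute the Gram sums: Σt·t = 143.
For Aᵀs: Σt·s = -98.
a = (-98)/143 = -0.685315.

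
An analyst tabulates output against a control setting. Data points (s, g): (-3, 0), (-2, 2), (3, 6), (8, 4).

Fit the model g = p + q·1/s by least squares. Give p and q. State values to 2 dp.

Compute the Gram sums: Σ1 = 4, Σ1/s = -3/8, Σ1/s·1/s = 281/576.
For Aᵀg: Σg = 12, Σ1/s·g = 3/2.
Normal equations: [[4, -3/8]; [-3/8, 281/576]]·[p, q]ᵀ = [12, 3/2]ᵀ.
Eliminating q: (281/576)·(row 1) − (-3/8)·(row 2) gives (1043/576)·p = (281/576)·12 − (-3/8)·(3/2) = 77/12, so p = 528/149.
Then q = ((3/2) − (-3/8)·(528/149))/(281/576) = 864/149.

p = 3.54, q = 5.80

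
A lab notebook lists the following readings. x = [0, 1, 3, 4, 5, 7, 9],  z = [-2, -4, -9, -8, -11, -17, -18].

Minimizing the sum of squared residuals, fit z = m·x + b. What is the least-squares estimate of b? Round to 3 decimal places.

b = -2.155

Compute the Gram sums: Σx·x = 181, Σx = 29, Σ1 = 7.
And Σx·z = -399, Σz = -69.
Δ = 181·7 − 29² = 426.
m = ((-399)·7 − 29·(-69))/426 = -132/71; b = (181·(-69) − 29·(-399))/426 = -153/71.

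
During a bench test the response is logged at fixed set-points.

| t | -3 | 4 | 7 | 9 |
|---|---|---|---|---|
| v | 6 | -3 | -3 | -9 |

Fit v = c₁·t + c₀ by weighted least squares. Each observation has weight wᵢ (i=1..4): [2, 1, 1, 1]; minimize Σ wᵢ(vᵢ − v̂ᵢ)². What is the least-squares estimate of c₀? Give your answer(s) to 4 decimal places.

c₀ = 2.5769

From the data, Σwᵢ·t·t = 164, Σwᵢ·t = 14, Σwᵢ·1 = 5.
And Σwᵢ·t·v = -150, Σwᵢ·v = -3.
So XᵀWX·[c₁, c₀]ᵀ = XᵀWv: [[164, 14]; [14, 5]]·[c₁, c₀]ᵀ = [-150, -3]ᵀ.
Eliminating c₀: 5·(row 1) − 14·(row 2) gives 624·c₁ = 5·(-150) − 14·(-3) = -708, so c₁ = -59/52.
Then c₀ = ((-3) − 14·(-59/52))/5 = 67/26.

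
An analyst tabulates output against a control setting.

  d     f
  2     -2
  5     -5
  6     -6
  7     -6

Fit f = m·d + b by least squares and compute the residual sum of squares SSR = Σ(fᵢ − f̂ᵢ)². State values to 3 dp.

SSR = 0.464

Sums needed: Σd·d = 114, Σd = 20, Σ1 = 4.
And Σd·f = -107, Σf = -19.
So AᵀA·[m, b]ᵀ = Aᵀf: [[114, 20]; [20, 4]]·[m, b]ᵀ = [-107, -19]ᵀ.
Δ = 114·4 − 20² = 56.
m = ((-107)·4 − 20·(-19))/56 = -6/7; b = (114·(-19) − 20·(-107))/56 = -13/28.
Residuals: 5/28, -1/4, -11/28, 13/28; SSR = 13/28.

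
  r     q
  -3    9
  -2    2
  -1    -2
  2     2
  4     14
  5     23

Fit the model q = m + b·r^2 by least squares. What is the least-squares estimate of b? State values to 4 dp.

From the data, Σ1 = 6, Σr^2 = 59, Σr^2·r^2 = 995.
And Σq = 48, Σr^2·q = 894.
Eliminating b: 995·(row 1) − 59·(row 2) gives 2489·m = 995·48 − 59·894 = -4986, so m = -4986/2489.
Then b = (894 − 59·(-4986/2489))/995 = 2532/2489.

b = 1.0173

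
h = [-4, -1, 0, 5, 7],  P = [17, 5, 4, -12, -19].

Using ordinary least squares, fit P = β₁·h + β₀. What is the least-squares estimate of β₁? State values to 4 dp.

β₁ = -3.1897

Compute the Gram sums: Σh·h = 91, Σh = 7, Σ1 = 5.
And Σh·P = -266, ΣP = -5.
Normal equations: [[91, 7]; [7, 5]]·[β₁, β₀]ᵀ = [-266, -5]ᵀ.
Δ = 91·5 − 7² = 406.
β₁ = ((-266)·5 − 7·(-5))/406 = -185/58; β₀ = (91·(-5) − 7·(-266))/406 = 201/58.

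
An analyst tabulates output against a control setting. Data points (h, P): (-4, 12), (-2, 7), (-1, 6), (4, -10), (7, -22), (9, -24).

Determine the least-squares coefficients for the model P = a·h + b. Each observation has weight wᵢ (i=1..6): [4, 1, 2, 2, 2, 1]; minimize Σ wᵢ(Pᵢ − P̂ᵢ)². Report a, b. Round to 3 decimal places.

Entries of AᵀWA: Σwᵢ·h·h = 281, Σwᵢ·h = 11, Σwᵢ·1 = 12.
Moment sums: Σwᵢ·h·P = -822, Σwᵢ·P = -21.
AᵀWA·[a, b]ᵀ = AᵀWP becomes [[281, 11]; [11, 12]]·[a, b]ᵀ = [-822, -21]ᵀ.
Eliminating b: 12·(row 1) − 11·(row 2) gives 3251·a = 12·(-822) − 11·(-21) = -9633, so a = -9633/3251.
Then b = ((-21) − 11·(-9633/3251))/12 = 3141/3251.

a = -2.963, b = 0.966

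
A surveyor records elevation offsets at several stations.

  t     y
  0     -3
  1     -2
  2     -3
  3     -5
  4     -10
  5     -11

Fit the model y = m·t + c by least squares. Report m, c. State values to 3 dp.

m = -1.886, c = -0.952

Setting ∂/∂m … = 0 gives: 55·m + 15·c = -118;  15·m + 6·c = -34.
Δ = 55·6 − 15² = 105.
m = ((-118)·6 − 15·(-34))/105 = -66/35; c = (55·(-34) − 15·(-118))/105 = -20/21.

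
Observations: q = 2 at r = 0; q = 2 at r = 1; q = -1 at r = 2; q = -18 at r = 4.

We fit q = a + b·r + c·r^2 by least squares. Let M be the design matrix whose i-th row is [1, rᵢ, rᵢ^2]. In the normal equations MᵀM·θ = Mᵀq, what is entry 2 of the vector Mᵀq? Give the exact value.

Entry 2 ↔ basis r, so (Mᵀq)_{2} = Σᵢ (r)·qᵢ = (0)·(2) + (1)·(2) + (2)·(-1) + (4)·(-18) = -72.

-72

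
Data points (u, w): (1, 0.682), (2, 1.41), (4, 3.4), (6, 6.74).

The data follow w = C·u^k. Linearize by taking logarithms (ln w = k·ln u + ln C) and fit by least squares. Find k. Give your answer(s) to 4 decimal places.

k = 1.2648

Linearized form: ln w = k·ln u + ln C. From the 4 transformed points,
Over the data: Σln u = 3.8712, Σ(ln u)² = 5.6127, Σln w = 3.0927, Σln u·ln w = 5.3535.
Normal system: [[5.6127, 3.8712]; [3.8712, 4]]·[k, ln C]ᵀ = [5.3535, 3.0927]ᵀ.
Solving (det = 7.4645): k = 1.26484, ln C = -0.45094.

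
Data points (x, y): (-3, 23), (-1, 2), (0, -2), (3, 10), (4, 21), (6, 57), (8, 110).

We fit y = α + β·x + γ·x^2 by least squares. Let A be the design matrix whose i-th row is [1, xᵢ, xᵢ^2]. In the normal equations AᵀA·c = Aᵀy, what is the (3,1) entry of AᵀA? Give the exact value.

135

Row 3 ↔ basis x^2, column 1 ↔ basis 1, so (AᵀA)_{3,1} = Σᵢ x^2 = (9)·(1) + (1)·(1) + (0)·(1) + (9)·(1) + (16)·(1) + (36)·(1) + (64)·(1) = 135.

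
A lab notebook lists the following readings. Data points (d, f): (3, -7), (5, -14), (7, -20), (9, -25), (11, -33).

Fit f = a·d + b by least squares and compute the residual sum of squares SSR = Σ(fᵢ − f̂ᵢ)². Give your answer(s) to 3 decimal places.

SSR = 1.900

Setting ∂/∂a … = 0 gives: 285·a + 35·b = -819;  35·a + 5·b = -99.
Δ = 285·5 − 35² = 200.
a = ((-819)·5 − 35·(-99))/200 = -63/20; b = (285·(-99) − 35·(-819))/200 = 9/4.
Residuals: 1/5, -1/2, -1/5, 11/10, -3/5; SSR = 19/10.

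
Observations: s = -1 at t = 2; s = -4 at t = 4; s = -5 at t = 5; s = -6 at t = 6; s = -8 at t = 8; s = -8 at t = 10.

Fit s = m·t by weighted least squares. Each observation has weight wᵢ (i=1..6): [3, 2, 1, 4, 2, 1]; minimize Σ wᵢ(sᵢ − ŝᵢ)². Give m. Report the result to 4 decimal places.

MᵀWM·[m]ᵀ = MᵀWs reads: 441·m = -415.
(Σwᵢ·t·t = 441, Σwᵢ·t·s = -415.)
m = (-415)/441 = -0.941043.

m = -0.9410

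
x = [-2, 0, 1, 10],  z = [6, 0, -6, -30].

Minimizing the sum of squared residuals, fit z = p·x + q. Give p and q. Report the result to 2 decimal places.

p = -2.96, q = -0.85

Setting ∂/∂p … = 0 gives: 105·p + 9·q = -318;  9·p + 4·q = -30.
(Σx·x = 105, Σx = 9, Σ1 = 4, Σx·z = -318, Σz = -30.)
Determinant 105·4 − 9² = 339.
p = ((-318)·4 − 9·(-30))/339 = -334/113; q = (105·(-30) − 9·(-318))/339 = -96/113.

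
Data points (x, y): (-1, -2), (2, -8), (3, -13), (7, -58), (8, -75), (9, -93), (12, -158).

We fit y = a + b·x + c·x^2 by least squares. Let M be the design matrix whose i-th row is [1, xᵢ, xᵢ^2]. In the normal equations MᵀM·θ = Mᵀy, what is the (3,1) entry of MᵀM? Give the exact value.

Row 3 ↔ basis x^2, column 1 ↔ basis 1, so (MᵀM)_{3,1} = Σᵢ x^2 = (1)·(1) + (4)·(1) + (9)·(1) + (49)·(1) + (64)·(1) + (81)·(1) + (144)·(1) = 352.

352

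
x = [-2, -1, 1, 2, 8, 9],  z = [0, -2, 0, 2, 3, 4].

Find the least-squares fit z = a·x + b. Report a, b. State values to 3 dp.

Entries of AᵀA: Σx·x = 155, Σx = 17, Σ1 = 6.
Moment sums: Σx·z = 66, Σz = 7.
Normal equations: [[155, 17]; [17, 6]]·[a, b]ᵀ = [66, 7]ᵀ.
det = 155·6 − 17² = 641.
a = (66·6 − 17·7)/641 = 277/641; b = (155·7 − 17·66)/641 = -37/641.

a = 0.432, b = -0.058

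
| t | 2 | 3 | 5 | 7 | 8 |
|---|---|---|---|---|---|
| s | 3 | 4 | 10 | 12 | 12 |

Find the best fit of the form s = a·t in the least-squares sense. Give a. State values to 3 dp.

Forming AᵀA = [[151]] and Aᵀs = [248]ᵀ gives AᵀA·[a]ᵀ = Aᵀs.
a = 248/151 = 1.64238.

a = 1.642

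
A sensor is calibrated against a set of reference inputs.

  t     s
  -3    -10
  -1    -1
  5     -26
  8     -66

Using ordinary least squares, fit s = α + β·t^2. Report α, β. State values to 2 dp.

The normal equations are: 4·α + 99·β = -103;  99·α + 4803·β = -4965.
Δ = 4·4803 − 99² = 9411.
α = ((-103)·4803 − 99·(-4965))/9411 = -1058/3137; β = (4·(-4965) − 99·(-103))/9411 = -3221/3137.

α = -0.34, β = -1.03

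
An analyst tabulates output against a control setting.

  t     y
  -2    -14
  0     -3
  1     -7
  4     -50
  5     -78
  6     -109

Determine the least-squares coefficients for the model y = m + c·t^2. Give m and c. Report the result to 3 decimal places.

m = -3.137, c = -2.953

Sums needed: Σ1 = 6, Σt^2 = 82, Σt^2·t^2 = 2194.
For Aᵀy: Σy = -261, Σt^2·y = -6737.
det = 6·2194 − 82² = 6440.
m = ((-261)·2194 − 82·(-6737))/6440 = -505/161; c = (6·(-6737) − 82·(-261))/6440 = -951/322.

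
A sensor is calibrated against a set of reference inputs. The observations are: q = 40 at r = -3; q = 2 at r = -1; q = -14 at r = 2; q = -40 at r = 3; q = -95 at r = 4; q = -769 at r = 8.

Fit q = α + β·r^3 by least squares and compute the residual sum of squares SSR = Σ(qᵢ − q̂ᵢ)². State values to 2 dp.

Sums needed: Σ1 = 6, Σr^3 = 583, Σr^3·r^3 = 267763.
Right-hand side: Σq = -876, Σr^3·q = -402082.
Determinant 6·267763 − 583² = 1266689.
α = ((-876)·267763 − 583·(-402082))/1266689 = -146582/1266689; β = (6·(-402082) − 583·(-876))/1266689 = -1901784/1266689.
Residuals: -534026/1266689, 778176/1266689, -2372792/1266689, 827190/1266689, 1525303/1266689, -223851/1266689; SSR = 7564434/1266689.

SSR = 5.97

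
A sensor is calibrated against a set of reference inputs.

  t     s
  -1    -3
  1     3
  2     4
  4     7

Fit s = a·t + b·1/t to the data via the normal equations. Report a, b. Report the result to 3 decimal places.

a = 1.667, b = 1.333

The normal equations are: 22·a + 4·b = 42;  4·a + (37/16)·b = 39/4.
(Σt·t = 22, Σt·1/t = 4, Σ1/t·1/t = 37/16, Σt·s = 42, Σ1/t·s = 39/4.)
det = 22·(37/16) − 4² = 279/8.
a = (42·(37/16) − 4·(39/4))/(279/8) = 5/3; b = (22·(39/4) − 4·42)/(279/8) = 4/3.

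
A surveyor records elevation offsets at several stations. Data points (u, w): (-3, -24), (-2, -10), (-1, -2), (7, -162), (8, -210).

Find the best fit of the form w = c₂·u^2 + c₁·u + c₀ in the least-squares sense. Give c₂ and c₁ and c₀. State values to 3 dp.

c₂ = -3.102, c₁ = -1.392, c₀ = -0.305

The normal equations are: 6595·c₂ + 819·c₁ + 127·c₀ = -21636;  819·c₂ + 127·c₁ + 9·c₀ = -2720;  127·c₂ + 9·c₁ + 5·c₀ = -408.
(Σu^2·u^2 = 6595, Σu^2·u = 819, Σu^2 = 127, Σu·u = 127, Σu = 9, Σ1 = 5, Σu^2·w = -21636, Σu·w = -2720, Σw = -408.)
Row-reducing yields c₂ = -95910/30919, c₁ = -43028/30919, c₀ = -9426/30919.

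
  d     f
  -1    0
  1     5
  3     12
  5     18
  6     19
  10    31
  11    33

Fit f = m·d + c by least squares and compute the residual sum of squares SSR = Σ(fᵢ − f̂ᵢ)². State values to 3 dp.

SSR = 3.128

Normal-equation sums: Σd·d = 293, Σd = 35, Σ1 = 7.
For Mᵀf: Σd·f = 918, Σf = 118.
Normal equations: [[293, 35]; [35, 7]]·[m, c]ᵀ = [918, 118]ᵀ.
Δ = 293·7 − 35² = 826.
m = (918·7 − 35·118)/826 = 164/59; c = (293·118 − 35·918)/826 = 1222/413.
Residuals: -74/413, -305/413, 290/413, 8/7, -263/413, 101/413, -221/413; SSR = 1292/413.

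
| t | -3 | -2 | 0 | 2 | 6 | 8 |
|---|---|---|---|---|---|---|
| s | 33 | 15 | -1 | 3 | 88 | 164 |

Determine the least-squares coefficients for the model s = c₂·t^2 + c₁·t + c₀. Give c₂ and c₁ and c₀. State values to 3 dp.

c₂ = 2.951, c₁ = -2.810, c₀ = -2.051

From the data, Σt^2·t^2 = 5505, Σt^2·t = 701, Σt^2 = 117, Σt·t = 117, Σt = 11, Σ1 = 6.
And Σt^2·s = 14033, Σt·s = 1717, Σs = 302.
So XᵀX·[c₂, c₁, c₀]ᵀ = Xᵀs: [[5505, 701, 117]; [701, 117, 11]; [117, 11, 6]]·[c₂, c₁, c₀]ᵀ = [14033, 1717, 302]ᵀ.
Row-reducing yields c₂ = 31807/10780, c₁ = -30293/10780, c₀ = -1579/770.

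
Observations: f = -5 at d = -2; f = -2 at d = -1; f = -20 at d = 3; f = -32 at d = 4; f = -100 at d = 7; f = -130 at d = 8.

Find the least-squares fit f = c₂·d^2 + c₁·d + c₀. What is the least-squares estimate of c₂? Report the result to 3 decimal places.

Normal-equation sums: Σd^2·d^2 = 6851, Σd^2·d = 937, Σd^2 = 143, Σd·d = 143, Σd = 19, Σ1 = 6.
Moment sums: Σd^2·f = -13934, Σd·f = -1916, Σf = -289.
Normal equations: [[6851, 937, 143]; [937, 143, 19]; [143, 19, 6]]·[c₂, c₁, c₀]ᵀ = [-13934, -1916, -289]ᵀ.
Row-reducing yields c₂ = -21233/10878, c₁ = -7325/10878, c₀ = 18/37.

c₂ = -1.952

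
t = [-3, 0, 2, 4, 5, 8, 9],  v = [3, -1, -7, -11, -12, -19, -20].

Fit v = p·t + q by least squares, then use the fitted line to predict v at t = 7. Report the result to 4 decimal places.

MᵀM·[p, q]ᵀ = Mᵀv reads: 199·p + 25·q = -459;  25·p + 7·q = -67.
Δ = 199·7 − 25² = 768.
p = ((-459)·7 − 25·(-67))/768 = -769/384; q = (199·(-67) − 25·(-459))/768 = -929/384.
At t = 7: v̂ = (-769/384)·(7) + (-929/384)·(1) = -263/16.

v̂ = -16.4375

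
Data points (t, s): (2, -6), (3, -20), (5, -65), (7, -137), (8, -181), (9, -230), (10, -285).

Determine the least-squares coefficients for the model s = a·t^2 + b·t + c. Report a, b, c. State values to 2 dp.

a = -2.95, b = 0.41, c = 5.34

From the data, Σt^2·t^2 = 23780, Σt^2·t = 2744, Σt^2 = 332, Σt·t = 332, Σt = 44, Σ1 = 7.
Moment sums: Σt^2·s = -67256, Σt·s = -7724, Σs = -924.
XᵀX·[a, b, c]ᵀ = Xᵀs becomes [[23780, 2744, 332]; [2744, 332, 44]; [332, 44, 7]]·[a, b, c]ᵀ = [-67256, -7724, -924]ᵀ.
Row-reducing yields a = -5792/1963, b = 813/1963, c = 10480/1963.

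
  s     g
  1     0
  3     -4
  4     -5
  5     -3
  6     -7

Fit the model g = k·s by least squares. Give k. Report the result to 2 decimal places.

Compute the Gram sums: Σs·s = 87.
Right-hand side: Σs·g = -89.
So MᵀM·[k]ᵀ = Mᵀg: [[87]]·[k]ᵀ = [-89]ᵀ.
Hence k = -89 / 87 ≈ -1.02299.

k = -1.02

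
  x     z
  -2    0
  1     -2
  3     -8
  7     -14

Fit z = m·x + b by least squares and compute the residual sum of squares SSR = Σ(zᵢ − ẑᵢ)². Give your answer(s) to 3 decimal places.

Forming AᵀA = [[63, 9]; [9, 4]] and Aᵀz = [-124, -24]ᵀ gives AᵀA·[m, b]ᵀ = Aᵀz.
Δ = 63·4 − 9² = 171.
m = ((-124)·4 − 9·(-24))/171 = -280/171; b = (63·(-24) − 9·(-124))/171 = -44/19.
Residuals: -164/171, 334/171, -44/57, -2/9; SSR = 920/171.

SSR = 5.380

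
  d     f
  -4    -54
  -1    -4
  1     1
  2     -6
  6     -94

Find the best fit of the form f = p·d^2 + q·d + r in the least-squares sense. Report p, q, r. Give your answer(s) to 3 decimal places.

p = -2.990, q = 2.011, r = 1.671

Entries of XᵀX: Σd^2·d^2 = 1570, Σd^2·d = 160, Σd^2 = 58, Σd·d = 58, Σd = 4, Σ1 = 5.
And Σd^2·f = -4275, Σd·f = -355, Σf = -157.
Normal equations: [[1570, 160, 58]; [160, 58, 4]; [58, 4, 5]]·[p, q, r]ᵀ = [-4275, -355, -157]ᵀ.
Solving the 3×3 system (Gaussian elimination) gives p = -271021/90654, q = 182335/90654, r = 25240/15109.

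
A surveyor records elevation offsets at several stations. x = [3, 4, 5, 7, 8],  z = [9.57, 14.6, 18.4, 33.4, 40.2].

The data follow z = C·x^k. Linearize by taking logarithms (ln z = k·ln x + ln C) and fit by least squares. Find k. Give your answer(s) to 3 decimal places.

Taking logs, ln z = k·ln x + ln C, so regress ln z on ln x.
Σln x = 8.1197, Σ(ln x)² = 13.8297, Σln z = 15.0544, Σln x·ln z = 25.3938.
Normal system: [[13.8297, 8.1197]; [8.1197, 5]]·[k, ln C]ᵀ = [25.3938, 15.0544]ᵀ.
Slope k = (n·Σln x·ln z − Σln x·Σln z)/(n·Σ(ln x)² − (Σln x)²) = (5·25.3938 − 8.1197·15.0544)/3.2190 = 1.46991; ln C = (Σln z − k·Σln x)/n = 0.62383.

k = 1.470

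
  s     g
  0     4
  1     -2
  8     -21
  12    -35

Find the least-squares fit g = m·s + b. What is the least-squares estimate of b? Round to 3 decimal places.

Sums needed: Σs·s = 209, Σs = 21, Σ1 = 4.
Right-hand side: Σs·g = -590, Σg = -54.
So XᵀX·[m, b]ᵀ = Xᵀg: [[209, 21]; [21, 4]]·[m, b]ᵀ = [-590, -54]ᵀ.
det = 209·4 − 21² = 395.
m = ((-590)·4 − 21·(-54))/395 = -1226/395; b = (209·(-54) − 21·(-590))/395 = 1104/395.

b = 2.795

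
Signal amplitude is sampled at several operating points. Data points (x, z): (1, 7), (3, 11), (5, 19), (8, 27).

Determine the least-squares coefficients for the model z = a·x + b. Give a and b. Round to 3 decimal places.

Normal-equation sums: Σx·x = 99, Σx = 17, Σ1 = 4.
Right-hand side: Σx·z = 351, Σz = 64.
Eliminating b: 4·(row 1) − 17·(row 2) gives 107·a = 4·351 − 17·64 = 316, so a = 316/107.
Then b = (64 − 17·(316/107))/4 = 369/107.

a = 2.953, b = 3.449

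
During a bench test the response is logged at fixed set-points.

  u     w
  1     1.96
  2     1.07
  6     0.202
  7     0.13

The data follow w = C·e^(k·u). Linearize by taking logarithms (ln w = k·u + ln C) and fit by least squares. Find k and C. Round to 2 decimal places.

k = -0.44, C = 2.83

Let Y = ln w. Fitting Y = k·u + ln C by least squares:
Σu = 16.0000, Σ(u)² = 90.0000, Σln w = -2.8991, Σu·ln w = -23.0702.
Equations: 90.0000·k + 16.0000·ln C = -23.0702;  16.0000·k + 4·ln C = -2.8991.
Slope k = (n·Σu·ln w − Σu·Σln w)/(n·Σ(u)² − (Σu)²) = (4·-23.0702 − 16.0000·-2.8991)/104.0000 = -0.44130; ln C = (Σln w − k·Σu)/n = 1.04042, so C = exp(1.04042) = 2.83041.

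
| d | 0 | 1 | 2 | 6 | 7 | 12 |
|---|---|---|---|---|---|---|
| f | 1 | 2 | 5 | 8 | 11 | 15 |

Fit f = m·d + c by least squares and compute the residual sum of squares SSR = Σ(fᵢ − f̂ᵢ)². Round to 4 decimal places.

SSR = 4.3129

Compute the Gram sums: Σd·d = 234, Σd = 28, Σ1 = 6.
And Σd·f = 317, Σf = 42.
det = 234·6 − 28² = 620.
m = (317·6 − 28·42)/620 = 363/310; c = (234·42 − 28·317)/620 = 238/155.
Residuals: -83/155, -219/310, 174/155, -87/155, 393/310, -91/155; SSR = 1337/310.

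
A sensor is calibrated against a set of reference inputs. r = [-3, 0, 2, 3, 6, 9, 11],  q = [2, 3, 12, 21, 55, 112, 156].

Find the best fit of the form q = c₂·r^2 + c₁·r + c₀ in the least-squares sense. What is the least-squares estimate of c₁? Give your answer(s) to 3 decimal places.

Entries of AᵀA: Σr^2·r^2 = 22676, Σr^2·r = 2284, Σr^2 = 260, Σr·r = 260, Σr = 28, Σ1 = 7.
Moment sums: Σr^2·q = 30183, Σr·q = 3135, Σq = 361.
So AᵀA·[c₂, c₁, c₀]ᵀ = Aᵀq: [[22676, 2284, 260]; [2284, 260, 28]; [260, 28, 7]]·[c₂, c₁, c₀]ᵀ = [30183, 3135, 361]ᵀ.
Solving the 3×3 system (Gaussian elimination) gives c₂ = 110545/110616, c₁ = 334687/110616, c₀ = 10830/4609.

c₁ = 3.026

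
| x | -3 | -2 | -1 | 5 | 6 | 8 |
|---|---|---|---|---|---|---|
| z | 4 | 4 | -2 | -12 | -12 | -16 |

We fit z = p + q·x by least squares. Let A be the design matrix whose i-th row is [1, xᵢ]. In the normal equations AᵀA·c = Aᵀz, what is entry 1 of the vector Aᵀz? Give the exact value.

-34

Entry 1 ↔ basis 1, so (Aᵀz)_{1} = Σᵢ zᵢ = (1)·(4) + (1)·(4) + (1)·(-2) + (1)·(-12) + (1)·(-12) + (1)·(-16) = -34.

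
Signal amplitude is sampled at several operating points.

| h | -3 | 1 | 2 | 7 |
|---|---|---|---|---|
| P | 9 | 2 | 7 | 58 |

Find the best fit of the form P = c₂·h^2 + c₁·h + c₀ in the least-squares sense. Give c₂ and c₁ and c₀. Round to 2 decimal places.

c₂ = 1.08, c₁ = 0.58, c₀ = 0.93

AᵀA·[c₂, c₁, c₀]ᵀ = AᵀP reads: 2499·c₂ + 325·c₁ + 63·c₀ = 2953;  325·c₂ + 63·c₁ + 7·c₀ = 395;  63·c₂ + 7·c₁ + 4·c₀ = 76.
(Σh^2·h^2 = 2499, Σh^2·h = 325, Σh^2 = 63, Σh·h = 63, Σh = 7, Σ1 = 4, Σh^2·P = 2953, Σh·P = 395, ΣP = 76.)
Row-reducing yields c₂ = 13141/12140, c₁ = 7067/12140, c₀ = 5661/6070.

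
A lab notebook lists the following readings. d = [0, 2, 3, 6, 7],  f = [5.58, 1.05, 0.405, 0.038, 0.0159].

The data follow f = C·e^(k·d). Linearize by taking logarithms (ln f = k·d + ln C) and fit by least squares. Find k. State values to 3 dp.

Linearized form: ln f = k·d + ln C. From the 5 transformed points,
Σd = 18.0000, Σ(d)² = 98.0000, Σln f = -6.5475, Σd·ln f = -51.2251.
Equations: 98.0000·k + 18.0000·ln C = -51.2251;  18.0000·k + 5·ln C = -6.5475.
Solving (det = 166.0000): k = -0.83296, ln C = 1.68914.

k = -0.833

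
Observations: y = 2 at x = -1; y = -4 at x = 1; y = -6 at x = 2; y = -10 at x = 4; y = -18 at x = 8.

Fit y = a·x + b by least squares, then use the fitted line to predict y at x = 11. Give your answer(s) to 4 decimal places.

The normal system MᵀM·[a, b]ᵀ = Mᵀy is [[86, 14]; [14, 5]]·[a, b]ᵀ = [-202, -36]ᵀ.
det = 86·5 − 14² = 234.
a = ((-202)·5 − 14·(-36))/234 = -253/117; b = (86·(-36) − 14·(-202))/234 = -134/117.
At x = 11: ŷ = (-253/117)·(11) + (-134/117)·(1) = -2917/117.

ŷ = -24.9316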